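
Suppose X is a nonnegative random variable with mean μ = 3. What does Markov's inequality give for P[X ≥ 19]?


μ = E[X] = 3, a = 19.
Markov: P[X ≥ 19] ≤ μ/a = (3)/19 = 3/19.
Numerically: ≈ 0.15789.
(Since a = 19 > μ = 3.00000, the bound 3/19 is < 1 and informative.)

P[X ≥ 19] ≤ 3/19 ≈ 0.15789.


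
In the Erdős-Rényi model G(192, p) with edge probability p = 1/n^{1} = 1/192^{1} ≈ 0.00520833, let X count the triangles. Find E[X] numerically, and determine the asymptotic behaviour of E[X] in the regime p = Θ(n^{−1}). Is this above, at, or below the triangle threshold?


Number of potential triangles: C(192, 3) = 1161280.
Each occurs with probability p³ ≈ (0.00520833)³ ≈ 1.41285084e-07.
By linearity: E[X] = C(192, 3)·p³ ≈ 1161280 · 1.41285084e-07 ≈ 0.164072.
Here α = 1, so p = 1/n is exactly at the triangle threshold p ~ 1/n. Asymptotically E[X] → c³/6 = 1³/6 = 1/6 ≈ 0.166667, a bounded constant. In this regime the triangle count is asymptotically Poisson(c³/6).

E[X] ≈ 0.164072; in regime p = Θ(1/n^{1}) E[X] stays bounded (at the triangle threshold p ~ 1/n).


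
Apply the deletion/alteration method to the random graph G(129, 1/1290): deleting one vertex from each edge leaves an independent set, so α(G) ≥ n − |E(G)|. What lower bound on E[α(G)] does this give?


E[|E(G)|] = C(129, 2)·p = 8256 · (1/1290) = 32/5.
E[α(G)] ≥ n − E[|E(G)|] = 129 − 32/5 = 613/5.
Numerically: ≈ 122.60000.
(This is only a lower bound; the true E[α(G)] may be larger.)

E[α(G)] ≥ 613/5 ≈ 122.60000.


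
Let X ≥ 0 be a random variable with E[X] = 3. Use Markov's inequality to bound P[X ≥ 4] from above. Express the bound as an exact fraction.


μ = E[X] = 3, a = 4.
Markov: P[X ≥ 4] ≤ μ/a = (3)/4 = 3/4.
Numerically: ≈ 0.750000.
(Since a = 4 > μ = 3.000000, the bound 3/4 is < 1 and informative.)

P[X ≥ 4] ≤ 3/4 ≈ 0.750000.


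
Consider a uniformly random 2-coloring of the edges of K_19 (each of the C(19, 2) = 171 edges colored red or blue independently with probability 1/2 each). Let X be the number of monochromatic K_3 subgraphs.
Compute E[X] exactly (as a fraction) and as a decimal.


Let X = Σ_S X_S over the C(19, 3) = 969 subsets S of size 3, where X_S = 1 if the K_3 on S is monochromatic.
For a fixed S, the K_3 on S has C(3, 2) = 3 edges. P[all 3 edges red] = (1/2)^3, and likewise for blue, so P[monochromatic] = 2·(1/2)^3 = 2^{1 − 3} = 1/4.
Summing: E[X] = C(19, 3) · 2^{1 − 3} = 969 · 1/4 = 969/4.
Numerically: E[X] ≈ 242.250.

E[X] = C(19,3)·2^(1−C(3,2)) = 969/4 ≈ 242.250.


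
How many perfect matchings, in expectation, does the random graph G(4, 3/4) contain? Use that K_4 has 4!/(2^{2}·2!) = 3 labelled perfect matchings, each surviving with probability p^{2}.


K_4 has 4!/(2^{2}·2!) = 3 labelled perfect matchings.
For each such perfect matching H, let X_H = 1 if all 2 edges of H are present in G. Then P[X_H = 1] = p^{2} = (3/4)^{2} = 9/16.
By linearity of expectation: E[X] = Σ_H E[X_H] = 3 · p^{2} = 3 · 9/16 = 27/16.
Numerically: E[X] ≈ 1.69.

E[X] = 3 · (3/4)^{2} = 27/16 ≈ 1.69.


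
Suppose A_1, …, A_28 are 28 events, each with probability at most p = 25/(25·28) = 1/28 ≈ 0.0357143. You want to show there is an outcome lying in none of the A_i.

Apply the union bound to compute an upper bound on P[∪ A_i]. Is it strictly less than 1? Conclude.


Union bound: P[∪_{i=1}^{28} A_i] ≤ Σ_i P[A_i] ≤ 28·p = 28·(1/28) = 1.
Numerically: 1 ≈ 1.0000000.
Is 1 < 1? NO.
Since the bound 1 is ≥ 1, the union bound is uninformative here; it does NOT by itself certify existence.

28·p = 1 ≈ 1.0000000; existence NOT certified by the union bound.


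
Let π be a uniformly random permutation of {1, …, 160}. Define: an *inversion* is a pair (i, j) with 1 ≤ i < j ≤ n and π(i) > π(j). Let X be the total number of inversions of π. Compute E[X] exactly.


Write X = Σ X_I over the C(160, 2) = 12720 pairs i < j, with X_I the indicator of one inversion.
There are 12720 indicators.
For each fixed pair i < j, the values π(i) and π(j) are two distinct elements of {1, …, 160} in uniformly random order; by symmetry P[π(i) > π(j)] = 1/2.
By linearity: E[X] = 12720 · (1/2) = C(160, 2) · (1/2) = 12720/2 = 6360 ≈ 6360.00000.

E[X] = 6360 = 6360.00000.


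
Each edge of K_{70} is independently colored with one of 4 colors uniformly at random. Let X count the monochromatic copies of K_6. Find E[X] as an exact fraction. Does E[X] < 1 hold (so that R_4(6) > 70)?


E[X] = C(70, 6) · 4^{1 − 15} = 131115985 · 4^{−14} = 131115985/268435456.
As a reduced fraction: E[X] = 131115985/268435456 ≈ 0.488.
Is E[X] < 1? YES.
Since E[X] < 1, there exists a 4-coloring of K_{70} with no monochromatic K_6; hence R_4(6) > 70.

E[X] = 131115985/268435456 ≈ 0.488; E[X] < 1, so R_4(6) > 70.


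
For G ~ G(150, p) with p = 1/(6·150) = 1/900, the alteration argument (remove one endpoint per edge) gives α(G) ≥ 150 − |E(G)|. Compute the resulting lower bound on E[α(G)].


E[|E(G)|] = C(150, 2)·p = 11175 · (1/900) = 149/12.
E[α(G)] ≥ n − E[|E(G)|] = 150 − 149/12 = 1651/12.
Numerically: ≈ 137.583.
(This is only a lower bound; the true E[α(G)] may be larger.)

E[α(G)] ≥ 1651/12 ≈ 137.583.


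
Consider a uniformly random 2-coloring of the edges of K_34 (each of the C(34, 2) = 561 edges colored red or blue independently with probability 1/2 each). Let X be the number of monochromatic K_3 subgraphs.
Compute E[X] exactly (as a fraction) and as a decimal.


Let X = Σ_S X_S over the C(34, 3) = 5984 subsets S of size 3, where X_S = 1 if the K_3 on S is monochromatic.
For a fixed S, the K_3 on S has C(3, 2) = 3 edges. P[all 3 edges red] = (1/2)^3, and likewise for blue, so P[monochromatic] = 2·(1/2)^3 = 2^{1 − 3} = 1/4.
By linearity of expectation: E[X] = C(34, 3) · 2^{1 − 3} = 5984 · 1/4 = 1496.
Numerically: E[X] ≈ 1496.000.

E[X] = C(34,3)·2^(1−C(3,2)) = 1496 ≈ 1496.000.


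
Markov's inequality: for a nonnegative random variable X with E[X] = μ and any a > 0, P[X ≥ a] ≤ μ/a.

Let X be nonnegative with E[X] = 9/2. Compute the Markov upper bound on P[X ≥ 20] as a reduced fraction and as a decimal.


μ = E[X] = 9/2, a = 20.
Markov: P[X ≥ 20] ≤ μ/a = (9/2)/20 = 9/40.
Numerically: ≈ 0.225000.
(Since a = 20 > μ = 4.500000, the bound 9/40 is < 1 and informative.)

P[X ≥ 20] ≤ 9/40 ≈ 0.225000.


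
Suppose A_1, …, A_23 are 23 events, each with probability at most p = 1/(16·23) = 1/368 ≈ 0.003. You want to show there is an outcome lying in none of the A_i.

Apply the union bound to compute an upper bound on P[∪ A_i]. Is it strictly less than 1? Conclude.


Union bound: P[∪_{i=1}^{23} A_i] ≤ Σ_i P[A_i] ≤ 23·p = 23·(1/368) = 1/16.
Numerically: 1/16 ≈ 0.062.
Is 1/16 < 1? YES.
Since P[∪ A_i] ≤ 1/16 < 1, the complement has P[∩ A_i^c] ≥ 1 − 1/16 = 15/16 > 0, so some outcome avoids every A_i.

23·p = 1/16 ≈ 0.062; existence CERTIFIED by the union bound.


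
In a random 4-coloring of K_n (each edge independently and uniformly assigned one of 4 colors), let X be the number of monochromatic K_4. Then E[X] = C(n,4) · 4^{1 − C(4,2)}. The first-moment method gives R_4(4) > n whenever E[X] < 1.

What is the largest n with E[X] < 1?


We need C(n, 4) · 4^{1 − 6} < 1, i.e. C(n, 4) < 4^{6 − 1} = 1024.
Check values of n near the boundary:
  n = 12: C(12, 4) = 495; 495 < 1024? YES
  n = 13: C(13, 4) = 715; 715 < 1024? YES
  n = 14: C(14, 4) = 1001; 1001 < 1024? YES
  n = 15: C(15, 4) = 1365; 1365 < 1024? NO
The largest n with C(n, 4) < 1024 is n = 14 (where E[X] = 1001/1024 ≈ 0.9775). Hence R_4(4) > 14, i.e. R_4(4) ≥ 15.

Largest n = 14; hence R_4(4) > 14.


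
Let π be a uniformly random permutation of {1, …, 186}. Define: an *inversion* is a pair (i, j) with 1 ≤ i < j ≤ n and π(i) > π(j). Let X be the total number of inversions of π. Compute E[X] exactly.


Write X = Σ X_I over the C(186, 2) = 17205 pairs i < j, with X_I the indicator of one inversion.
There are 17205 indicators.
For each fixed pair i < j, the values π(i) and π(j) are two distinct elements of {1, …, 186} in uniformly random order; by symmetry P[π(i) > π(j)] = 1/2.
By linearity: E[X] = 17205 · (1/2) = C(186, 2) · (1/2) = 17205/2 = 17205/2 ≈ 8602.500000.

E[X] = 17205/2 = 8602.500000.


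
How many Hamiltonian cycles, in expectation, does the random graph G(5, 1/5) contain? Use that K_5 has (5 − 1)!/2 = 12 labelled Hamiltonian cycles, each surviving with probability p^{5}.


K_5 has (5 − 1)!/2 = 12 labelled Hamiltonian cycles.
For each such Hamiltonian cycle H, let X_H = 1 if all 5 edges of H are present in G. Then P[X_H = 1] = p^{5} = (1/5)^{5} = 1/3125.
By linearity of expectation: E[X] = Σ_H E[X_H] = 12 · p^{5} = 12 · 1/3125 = 12/3125.
Numerically: E[X] ≈ 0.00384.

E[X] = 12 · (1/5)^{5} = 12/3125 ≈ 0.00384.


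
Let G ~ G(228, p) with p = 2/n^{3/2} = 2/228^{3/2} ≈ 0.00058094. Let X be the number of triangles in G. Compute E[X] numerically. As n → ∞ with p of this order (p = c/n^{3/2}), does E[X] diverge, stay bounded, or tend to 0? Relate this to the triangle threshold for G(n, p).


Number of potential triangles: C(228, 3) = 1949476.
Each occurs with probability p³ ≈ (0.00058094)³ ≈ 1.9605737e-10.
By linearity: E[X] = C(228, 3)·p³ ≈ 1949476 · 1.9605737e-10 ≈ 0.00038.
Since α = 3/2 > 1, p = c/n^{3/2} = o(1/n) is below the triangle threshold p ~ 1/n. Asymptotically E[X] ~ (c³/6)·n^{3(1−α)} = (2³/6)·n^{-1.5} → 0, so by Markov's inequality G has no triangles w.h.p.

E[X] ≈ 0.00038; in regime p = Θ(1/n^{3/2}) E[X] tends to 0 (below the triangle threshold p ~ 1/n).


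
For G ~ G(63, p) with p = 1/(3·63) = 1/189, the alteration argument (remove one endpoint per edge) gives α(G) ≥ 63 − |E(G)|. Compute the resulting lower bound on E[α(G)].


E[|E(G)|] = C(63, 2)·p = 1953 · (1/189) = 31/3.
E[α(G)] ≥ n − E[|E(G)|] = 63 − 31/3 = 158/3.
Numerically: ≈ 52.667.
(This is only a lower bound; the true E[α(G)] may be larger.)

E[α(G)] ≥ 158/3 ≈ 52.667.


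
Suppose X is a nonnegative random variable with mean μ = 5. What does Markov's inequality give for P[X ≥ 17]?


μ = E[X] = 5, a = 17.
Markov: P[X ≥ 17] ≤ μ/a = (5)/17 = 5/17.
Numerically: ≈ 0.2941.
(Since a = 17 > μ = 5.0000, the bound 5/17 is < 1 and informative.)

P[X ≥ 17] ≤ 5/17 ≈ 0.2941.


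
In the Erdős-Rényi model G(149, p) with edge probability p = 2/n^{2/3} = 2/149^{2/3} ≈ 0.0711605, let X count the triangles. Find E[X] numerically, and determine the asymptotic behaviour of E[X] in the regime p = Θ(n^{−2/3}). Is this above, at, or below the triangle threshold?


Number of potential triangles: C(149, 3) = 540274.
Each occurs with probability p³ ≈ (0.0711605)³ ≈ 3.60344129e-04.
By linearity: E[X] = C(149, 3)·p³ ≈ 540274 · 3.60344129e-04 ≈ 194.684564.
Since α = 2/3 < 1, p = c/n^{2/3} ≫ 1/n is above the triangle threshold p ~ 1/n. Asymptotically E[X] ~ (c³/6)·n^{3(1−α)} = (2³/6)·n^{1} → ∞; triangles are abundant w.h.p.

E[X] ≈ 194.684564; in regime p = Θ(1/n^{2/3}) E[X] diverges (above the triangle threshold p ~ 1/n).


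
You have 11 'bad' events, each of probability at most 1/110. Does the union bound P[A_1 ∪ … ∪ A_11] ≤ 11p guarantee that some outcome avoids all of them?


Union bound: P[∪_{i=1}^{11} A_i] ≤ Σ_i P[A_i] ≤ 11·p = 11·(1/110) = 1/10.
Numerically: 1/10 ≈ 0.100.
Is 1/10 < 1? YES.
Since P[∪ A_i] ≤ 1/10 < 1, the complement has P[∩ A_i^c] ≥ 1 − 1/10 = 9/10 > 0, so some outcome avoids every A_i.

11·p = 1/10 ≈ 0.100; existence CERTIFIED by the union bound.


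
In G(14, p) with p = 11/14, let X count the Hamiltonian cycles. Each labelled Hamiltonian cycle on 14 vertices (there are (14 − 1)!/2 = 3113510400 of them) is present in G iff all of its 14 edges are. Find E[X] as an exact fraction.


K_14 has (14 − 1)!/2 = 3113510400 labelled Hamiltonian cycles.
For each such Hamiltonian cycle H, let X_H = 1 if all 14 edges of H are present in G. Then P[X_H = 1] = p^{14} = (11/14)^{14} = 379749833583241/11112006825558016.
By linearity: E[X] = Σ_H E[X_H] = 3113510400 · p^{14} = 3113510400 · 379749833583241/11112006825558016 = 329898174179601037725/3100448333024.
Numerically: E[X] ≈ 1.06e+08.

E[X] = 3113510400 · (11/14)^{14} = 329898174179601037725/3100448333024 ≈ 1.06e+08.


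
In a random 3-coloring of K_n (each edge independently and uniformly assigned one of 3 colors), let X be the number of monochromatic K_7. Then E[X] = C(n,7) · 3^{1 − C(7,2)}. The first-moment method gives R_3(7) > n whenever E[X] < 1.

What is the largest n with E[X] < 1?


We need C(n, 7) · 3^{1 − 21} < 1, i.e. C(n, 7) < 3^{21 − 1} = 3486784401.
Check values of n near the boundary:
  n = 79: C(79, 7) = 2898753715; 2898753715 < 3486784401? YES
  n = 80: C(80, 7) = 3176716400; 3176716400 < 3486784401? YES
  n = 81: C(81, 7) = 3477216600; 3477216600 < 3486784401? YES
  n = 82: C(82, 7) = 3801756816; 3801756816 < 3486784401? NO
  n = 83: C(83, 7) = 4151918628; 4151918628 < 3486784401? NO
The largest n with C(n, 7) < 3486784401 is n = 81 (where E[X] = 42928600/43046721 ≈ 0.9973). Hence R_3(7) > 81, i.e. R_3(7) ≥ 82.

Largest n = 81; hence R_3(7) > 81.


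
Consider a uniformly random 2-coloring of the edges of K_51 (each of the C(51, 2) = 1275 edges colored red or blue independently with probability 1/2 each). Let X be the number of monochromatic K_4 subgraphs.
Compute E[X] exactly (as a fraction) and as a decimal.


Let X = Σ_S X_S over the C(51, 4) = 249900 subsets S of size 4, where X_S = 1 if the K_4 on S is monochromatic.
For a fixed S, the K_4 on S has C(4, 2) = 6 edges. P[all 6 edges red] = (1/2)^6, and likewise for blue, so P[monochromatic] = 2·(1/2)^6 = 2^{1 − 6} = 1/32.
By linearity: E[X] = C(51, 4) · 2^{1 − 6} = 249900 · 1/32 = 62475/8.
Numerically: E[X] ≈ 7809.37500.

E[X] = C(51,4)·2^(1−C(4,2)) = 62475/8 ≈ 7809.37500.


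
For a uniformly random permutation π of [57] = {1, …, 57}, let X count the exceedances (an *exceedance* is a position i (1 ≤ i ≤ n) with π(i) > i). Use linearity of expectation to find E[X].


Write X = Σ_{i=1}^{57} X_i, where X_i = 1_{π(i) > i}.
For each fixed i, π(i) is uniform over {1, …, 57} (marginal of a uniform permutation), so P[π(i) > i] = (n − i)/n. Summing: Σ_{i=1}^{57} (n − i)/n = (0 + 1 + … + 56)/57 = 57(57 − 1)/(2·57) = (57 − 1)/2.
Hence E[X] = Σ_{i=1}^{57} (57 − i)/57 = 28 ≈ 28.000.

E[X] = 28 = 28.000.


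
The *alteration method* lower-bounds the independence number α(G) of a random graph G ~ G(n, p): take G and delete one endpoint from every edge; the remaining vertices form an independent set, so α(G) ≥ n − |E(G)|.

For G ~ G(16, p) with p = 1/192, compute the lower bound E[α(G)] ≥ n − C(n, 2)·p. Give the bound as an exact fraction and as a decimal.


E[|E(G)|] = C(16, 2)·p = 120 · (1/192) = 5/8.
E[α(G)] ≥ n − E[|E(G)|] = 16 − 5/8 = 123/8.
Numerically: ≈ 15.375.
(This is only a lower bound; the true E[α(G)] may be larger.)

E[α(G)] ≥ 123/8 ≈ 15.375.


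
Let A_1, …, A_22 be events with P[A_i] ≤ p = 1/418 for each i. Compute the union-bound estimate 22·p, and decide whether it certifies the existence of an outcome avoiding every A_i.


Union bound: P[∪_{i=1}^{22} A_i] ≤ Σ_i P[A_i] ≤ 22·p = 22·(1/418) = 1/19.
Numerically: 1/19 ≈ 0.052632.
Is 1/19 < 1? YES.
Since P[∪ A_i] ≤ 1/19 < 1, the complement has P[∩ A_i^c] ≥ 1 − 1/19 = 18/19 > 0, so some outcome avoids every A_i.

22·p = 1/19 ≈ 0.052632; existence CERTIFIED by the union bound.


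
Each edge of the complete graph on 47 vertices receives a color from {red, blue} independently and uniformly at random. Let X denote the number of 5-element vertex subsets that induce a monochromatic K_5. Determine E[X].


Let X = Σ_S X_S over the C(47, 5) = 1533939 subsets S of size 5, where X_S = 1 if the K_5 on S is monochromatic.
For a fixed S, the K_5 on S has C(5, 2) = 10 edges. P[all 10 edges red] = (1/2)^10, and likewise for blue, so P[monochromatic] = 2·(1/2)^10 = 2^{1 − 10} = 1/512.
By linearity of expectation: E[X] = C(47, 5) · 2^{1 − 10} = 1533939 · 1/512 = 1533939/512.
Numerically: E[X] ≈ 2995.975.

E[X] = C(47,5)·2^(1−C(5,2)) = 1533939/512 ≈ 2995.975.


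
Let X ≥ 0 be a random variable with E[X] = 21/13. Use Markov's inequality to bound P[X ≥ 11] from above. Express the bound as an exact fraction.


μ = E[X] = 21/13, a = 11.
Markov: P[X ≥ 11] ≤ μ/a = (21/13)/11 = 21/143.
Numerically: ≈ 0.14685.
(Since a = 11 > μ = 1.61538, the bound 21/143 is < 1 and informative.)

P[X ≥ 11] ≤ 21/143 ≈ 0.14685.


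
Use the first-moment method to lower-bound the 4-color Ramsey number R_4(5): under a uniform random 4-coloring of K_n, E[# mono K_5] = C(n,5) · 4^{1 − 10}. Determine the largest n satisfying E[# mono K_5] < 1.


We need C(n, 5) · 4^{1 − 10} < 1, i.e. C(n, 5) < 4^{10 − 1} = 262144.
Check values of n near the boundary:
  n = 29: C(29, 5) = 118755; 118755 < 262144? YES
  n = 30: C(30, 5) = 142506; 142506 < 262144? YES
  n = 31: C(31, 5) = 169911; 169911 < 262144? YES
  n = 32: C(32, 5) = 201376; 201376 < 262144? YES
  n = 33: C(33, 5) = 237336; 237336 < 262144? YES
  n = 34: C(34, 5) = 278256; 278256 < 262144? NO
The largest n with C(n, 5) < 262144 is n = 33 (where E[X] = 29667/32768 ≈ 0.905365). Hence R_4(5) > 33, i.e. R_4(5) ≥ 34.

Largest n = 33; hence R_4(5) > 33.


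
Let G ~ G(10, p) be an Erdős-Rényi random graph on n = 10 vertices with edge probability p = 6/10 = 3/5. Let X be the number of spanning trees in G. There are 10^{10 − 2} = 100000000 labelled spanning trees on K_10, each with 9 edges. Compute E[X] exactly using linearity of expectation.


K_10 has 10^{10 − 2} = 100000000 labelled spanning trees.
For each such spanning tree H, let X_H = 1 if all 9 edges of H are present in G. Then P[X_H = 1] = p^{9} = (3/5)^{9} = 19683/1953125.
By linearity of expectation: E[X] = Σ_H E[X_H] = 100000000 · p^{9} = 100000000 · 19683/1953125 = 5038848/5.
Numerically: E[X] ≈ 1.01e+06.

E[X] = 100000000 · (3/5)^{9} = 5038848/5 ≈ 1.01e+06.


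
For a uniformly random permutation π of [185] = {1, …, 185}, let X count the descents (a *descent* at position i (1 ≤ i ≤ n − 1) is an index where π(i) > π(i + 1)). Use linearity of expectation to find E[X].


Write X = Σ X_I over i = 1, …, 184, with X_I the indicator of one descent.
There are 184 indicators.
For each fixed i, the pair (π(i), π(i+1)) is a uniformly random ordered pair of distinct values from {1, …, 185}; by symmetry P[π(i) > π(i+1)] = 1/2.
By linearity: E[X] = 184 · (1/2) = (185 − 1) · (1/2) = 92 ≈ 92.0000.

E[X] = 92 = 92.0000.


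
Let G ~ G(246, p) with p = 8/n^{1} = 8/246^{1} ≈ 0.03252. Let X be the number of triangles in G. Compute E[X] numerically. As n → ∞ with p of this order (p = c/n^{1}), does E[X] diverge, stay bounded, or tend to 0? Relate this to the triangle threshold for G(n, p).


Number of potential triangles: C(246, 3) = 2450980.
Each occurs with probability p³ ≈ (0.03252)³ ≈ 3.439257e-05.
By linearity: E[X] = C(246, 3)·p³ ≈ 2450980 · 3.439257e-05 ≈ 84.2955.
Here α = 1, so p = 8/n is exactly at the triangle threshold p ~ 1/n. Asymptotically E[X] → c³/6 = 8³/6 = 256/3 ≈ 85.3333, a bounded constant. In this regime the triangle count is asymptotically Poisson(c³/6).

E[X] ≈ 84.2955; in regime p = Θ(1/n^{1}) E[X] stays bounded (at the triangle threshold p ~ 1/n).


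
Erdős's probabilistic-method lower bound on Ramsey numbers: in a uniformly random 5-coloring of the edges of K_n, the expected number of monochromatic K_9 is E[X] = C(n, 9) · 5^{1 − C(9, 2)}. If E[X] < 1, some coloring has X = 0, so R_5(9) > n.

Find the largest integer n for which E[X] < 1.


We need C(n, 9) · 5^{1 − 36} < 1, i.e. C(n, 9) < 5^{36 − 1} = 2910383045673370361328125.
Check values of n near the boundary:
  n = 2165: C(2165, 9) = 2832220612024886803272630; 2832220612024886803272630 < 2910383045673370361328125? YES
  n = 2166: C(2166, 9) = 2844037944203015677277940; 2844037944203015677277940 < 2910383045673370361328125? YES
  n = 2167: C(2167, 9) = 2855899084841489792706810; 2855899084841489792706810 < 2910383045673370361328125? YES
  n = 2168: C(2168, 9) = 2867804175977929537095120; 2867804175977929537095120 < 2910383045673370361328125? YES
  n = 2169: C(2169, 9) = 2879753360044504243499683; 2879753360044504243499683 < 2910383045673370361328125? YES
  n = 2170: C(2170, 9) = 2891746779868845075610510; 2891746779868845075610510 < 2910383045673370361328125? YES
  n = 2171: C(2171, 9) = 2903784578674959601827205; 2903784578674959601827205 < 2910383045673370361328125? YES
  n = 2172: C(2172, 9) = 2915866900084148060642020; 2915866900084148060642020 < 2910383045673370361328125? NO
  n = 2173: C(2173, 9) = 2927993888115921319674265; 2927993888115921319674265 < 2910383045673370361328125? NO
  n = 2174: C(2174, 9) = 2940165687188920530702934; 2940165687188920530702934 < 2910383045673370361328125? NO
The largest n with C(n, 9) < 2910383045673370361328125 is n = 2171 (where E[X] = 580756915734991920365441/582076609134674072265625 ≈ 0.998). Hence R_5(9) > 2171, i.e. R_5(9) ≥ 2172.

Largest n = 2171; hence R_5(9) > 2171.


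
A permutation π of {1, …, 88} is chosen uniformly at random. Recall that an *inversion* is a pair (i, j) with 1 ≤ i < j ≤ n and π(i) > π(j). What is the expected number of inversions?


Write X = Σ X_I over the C(88, 2) = 3828 pairs i < j, with X_I the indicator of one inversion.
There are 3828 indicators.
For each fixed pair i < j, the values π(i) and π(j) are two distinct elements of {1, …, 88} in uniformly random order; by symmetry P[π(i) > π(j)] = 1/2.
By linearity: E[X] = 3828 · (1/2) = C(88, 2) · (1/2) = 3828/2 = 1914 ≈ 1914.000.

E[X] = 1914 = 1914.000.


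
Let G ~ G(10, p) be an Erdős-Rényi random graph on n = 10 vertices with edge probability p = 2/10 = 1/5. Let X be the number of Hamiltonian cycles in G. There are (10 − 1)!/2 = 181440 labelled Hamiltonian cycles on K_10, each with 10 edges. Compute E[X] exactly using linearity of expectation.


K_10 has (10 − 1)!/2 = 181440 labelled Hamiltonian cycles.
For each such Hamiltonian cycle H, let X_H = 1 if all 10 edges of H are present in G. Then P[X_H = 1] = p^{10} = (1/5)^{10} = 1/9765625.
By linearity: E[X] = Σ_H E[X_H] = 181440 · p^{10} = 181440 · 1/9765625 = 36288/1953125.
Numerically: E[X] ≈ 0.018579.

E[X] = 181440 · (1/5)^{10} = 36288/1953125 ≈ 0.018579.


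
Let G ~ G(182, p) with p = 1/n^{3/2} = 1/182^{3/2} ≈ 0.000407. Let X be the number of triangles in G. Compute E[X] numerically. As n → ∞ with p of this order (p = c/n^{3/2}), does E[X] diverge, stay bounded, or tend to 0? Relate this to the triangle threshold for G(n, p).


Number of potential triangles: C(182, 3) = 988260.
Each occurs with probability p³ ≈ (0.000407)³ ≈ 6.75583e-11.
By linearity: E[X] = C(182, 3)·p³ ≈ 988260 · 6.75583e-11 ≈ 0.000.
Since α = 3/2 > 1, p = c/n^{3/2} = o(1/n) is below the triangle threshold p ~ 1/n. Asymptotically E[X] ~ (c³/6)·n^{3(1−α)} = (1³/6)·n^{-1.5} → 0, so by Markov's inequality G has no triangles w.h.p.

E[X] ≈ 0.000; in regime p = Θ(1/n^{3/2}) E[X] tends to 0 (below the triangle threshold p ~ 1/n).


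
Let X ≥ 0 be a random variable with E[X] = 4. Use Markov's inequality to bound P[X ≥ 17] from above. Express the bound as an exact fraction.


μ = E[X] = 4, a = 17.
Markov: P[X ≥ 17] ≤ μ/a = (4)/17 = 4/17.
Numerically: ≈ 0.23529.
(Since a = 17 > μ = 4.00000, the bound 4/17 is < 1 and informative.)

P[X ≥ 17] ≤ 4/17 ≈ 0.23529.


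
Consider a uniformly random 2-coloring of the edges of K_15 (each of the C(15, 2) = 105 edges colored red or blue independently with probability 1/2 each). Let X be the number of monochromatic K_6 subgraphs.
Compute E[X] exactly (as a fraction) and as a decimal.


Let X = Σ_S X_S over the C(15, 6) = 5005 subsets S of size 6, where X_S = 1 if the K_6 on S is monochromatic.
For a fixed S, the K_6 on S has C(6, 2) = 15 edges. P[all 15 edges red] = (1/2)^15, and likewise for blue, so P[monochromatic] = 2·(1/2)^15 = 2^{1 − 15} = 1/16384.
By linearity of expectation: E[X] = C(15, 6) · 2^{1 − 15} = 5005 · 1/16384 = 5005/16384.
Numerically: E[X] ≈ 0.30548.

E[X] = C(15,6)·2^(1−C(6,2)) = 5005/16384 ≈ 0.30548.


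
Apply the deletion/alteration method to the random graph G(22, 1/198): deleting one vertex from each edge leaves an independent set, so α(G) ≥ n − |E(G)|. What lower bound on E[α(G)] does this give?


E[|E(G)|] = C(22, 2)·p = 231 · (1/198) = 7/6.
E[α(G)] ≥ n − E[|E(G)|] = 22 − 7/6 = 125/6.
Numerically: ≈ 20.83333.
(This is only a lower bound; the true E[α(G)] may be larger.)

E[α(G)] ≥ 125/6 ≈ 20.83333.


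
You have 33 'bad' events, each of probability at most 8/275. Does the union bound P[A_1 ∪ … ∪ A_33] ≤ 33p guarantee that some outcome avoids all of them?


Union bound: P[∪_{i=1}^{33} A_i] ≤ Σ_i P[A_i] ≤ 33·p = 33·(8/275) = 24/25.
Numerically: 24/25 ≈ 0.960000.
Is 24/25 < 1? YES.
Since P[∪ A_i] ≤ 24/25 < 1, the complement has P[∩ A_i^c] ≥ 1 − 24/25 = 1/25 > 0, so some outcome avoids every A_i.

33·p = 24/25 ≈ 0.960000; existence CERTIFIED by the union bound.


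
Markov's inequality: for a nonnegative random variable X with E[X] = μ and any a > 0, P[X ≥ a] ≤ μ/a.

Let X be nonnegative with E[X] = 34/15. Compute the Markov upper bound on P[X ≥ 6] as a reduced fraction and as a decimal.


μ = E[X] = 34/15, a = 6.
Markov: P[X ≥ 6] ≤ μ/a = (34/15)/6 = 17/45.
Numerically: ≈ 0.378.
(Since a = 6 > μ = 2.267, the bound 17/45 is < 1 and informative.)

P[X ≥ 6] ≤ 17/45 ≈ 0.378.


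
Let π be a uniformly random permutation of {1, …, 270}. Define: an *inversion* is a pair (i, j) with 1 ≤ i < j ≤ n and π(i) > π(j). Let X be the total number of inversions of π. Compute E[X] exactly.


Write X = Σ X_I over the C(270, 2) = 36315 pairs i < j, with X_I the indicator of one inversion.
There are 36315 indicators.
For each fixed pair i < j, the values π(i) and π(j) are two distinct elements of {1, …, 270} in uniformly random order; by symmetry P[π(i) > π(j)] = 1/2.
By linearity: E[X] = 36315 · (1/2) = C(270, 2) · (1/2) = 36315/2 = 36315/2 ≈ 18157.5000.

E[X] = 36315/2 = 18157.5000.


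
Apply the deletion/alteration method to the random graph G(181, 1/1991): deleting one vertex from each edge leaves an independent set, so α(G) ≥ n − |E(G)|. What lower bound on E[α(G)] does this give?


E[|E(G)|] = C(181, 2)·p = 16290 · (1/1991) = 90/11.
E[α(G)] ≥ n − E[|E(G)|] = 181 − 90/11 = 1901/11.
Numerically: ≈ 172.81818.
(This is only a lower bound; the true E[α(G)] may be larger.)

E[α(G)] ≥ 1901/11 ≈ 172.81818.


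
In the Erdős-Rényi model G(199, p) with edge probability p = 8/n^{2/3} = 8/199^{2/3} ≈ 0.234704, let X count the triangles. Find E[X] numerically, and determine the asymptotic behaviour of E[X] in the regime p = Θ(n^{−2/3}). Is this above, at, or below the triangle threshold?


Number of potential triangles: C(199, 3) = 1293699.
Each occurs with probability p³ ≈ (0.234704)³ ≈ 1.29289664e-02.
By linearity: E[X] = C(199, 3)·p³ ≈ 1293699 · 1.29289664e-02 ≈ 16726.190955.
Since α = 2/3 < 1, p = c/n^{2/3} ≫ 1/n is above the triangle threshold p ~ 1/n. Asymptotically E[X] ~ (c³/6)·n^{3(1−α)} = (8³/6)·n^{1} → ∞; triangles are abundant w.h.p.

E[X] ≈ 16726.190955; in regime p = Θ(1/n^{2/3}) E[X] diverges (above the triangle threshold p ~ 1/n).


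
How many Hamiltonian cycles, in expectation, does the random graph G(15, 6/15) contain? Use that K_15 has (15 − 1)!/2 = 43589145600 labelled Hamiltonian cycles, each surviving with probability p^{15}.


K_15 has (15 − 1)!/2 = 43589145600 labelled Hamiltonian cycles.
For each such Hamiltonian cycle H, let X_H = 1 if all 15 edges of H are present in G. Then P[X_H = 1] = p^{15} = (2/5)^{15} = 32768/30517578125.
By linearity: E[X] = Σ_H E[X_H] = 43589145600 · p^{15} = 43589145600 · 32768/30517578125 = 57133164920832/1220703125.
Numerically: E[X] ≈ 4.68e+04.

E[X] = 43589145600 · (2/5)^{15} = 57133164920832/1220703125 ≈ 4.68e+04.


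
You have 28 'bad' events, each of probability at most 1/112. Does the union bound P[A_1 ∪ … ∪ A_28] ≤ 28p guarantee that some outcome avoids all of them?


Union bound: P[∪_{i=1}^{28} A_i] ≤ Σ_i P[A_i] ≤ 28·p = 28·(1/112) = 1/4.
Numerically: 1/4 ≈ 0.250.
Is 1/4 < 1? YES.
Since P[∪ A_i] ≤ 1/4 < 1, the complement has P[∩ A_i^c] ≥ 1 − 1/4 = 3/4 > 0, so some outcome avoids every A_i.

28·p = 1/4 ≈ 0.250; existence CERTIFIED by the union bound.


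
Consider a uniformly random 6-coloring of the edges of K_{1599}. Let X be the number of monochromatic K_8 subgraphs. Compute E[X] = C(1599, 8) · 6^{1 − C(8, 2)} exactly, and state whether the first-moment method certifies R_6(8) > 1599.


E[X] = C(1599, 8) · 6^{1 − 28} = 1041478627524184359081 · 6^{−27} = 1041478627524184359081/1023490369077469249536.
As a reduced fraction: E[X] = 38573282500895717003/37907050706572935168 ≈ 1.0176.
Is E[X] < 1? NO.
Since E[X] ≥ 1, the first-moment bound is inconclusive at n = 1599; it does NOT by itself certify R_6(8) > 1599.

E[X] = 38573282500895717003/37907050706572935168 ≈ 1.0176; E[X] ≥ 1; first-moment method inconclusive here.


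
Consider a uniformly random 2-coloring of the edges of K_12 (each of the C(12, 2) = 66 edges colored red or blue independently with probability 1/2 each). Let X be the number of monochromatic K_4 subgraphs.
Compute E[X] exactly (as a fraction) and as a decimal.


Let X = Σ_S X_S over the C(12, 4) = 495 subsets S of size 4, where X_S = 1 if the K_4 on S is monochromatic.
For a fixed S, the K_4 on S has C(4, 2) = 6 edges. P[all 6 edges red] = (1/2)^6, and likewise for blue, so P[monochromatic] = 2·(1/2)^6 = 2^{1 − 6} = 1/32.
By linearity: E[X] = C(12, 4) · 2^{1 − 6} = 495 · 1/32 = 495/32.
Numerically: E[X] ≈ 15.4688.

E[X] = C(12,4)·2^(1−C(4,2)) = 495/32 ≈ 15.4688.


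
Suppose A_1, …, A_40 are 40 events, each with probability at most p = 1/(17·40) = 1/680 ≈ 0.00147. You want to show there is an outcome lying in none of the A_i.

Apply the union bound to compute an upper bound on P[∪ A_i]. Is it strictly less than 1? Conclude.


Union bound: P[∪_{i=1}^{40} A_i] ≤ Σ_i P[A_i] ≤ 40·p = 40·(1/680) = 1/17.
Numerically: 1/17 ≈ 0.05882.
Is 1/17 < 1? YES.
Since P[∪ A_i] ≤ 1/17 < 1, the complement has P[∩ A_i^c] ≥ 1 − 1/17 = 16/17 > 0, so some outcome avoids every A_i.

40·p = 1/17 ≈ 0.05882; existence CERTIFIED by the union bound.


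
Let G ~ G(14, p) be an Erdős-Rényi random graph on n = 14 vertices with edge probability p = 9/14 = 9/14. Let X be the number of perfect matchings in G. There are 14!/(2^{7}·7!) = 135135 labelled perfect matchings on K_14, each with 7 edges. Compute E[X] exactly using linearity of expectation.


K_14 has 14!/(2^{7}·7!) = 135135 labelled perfect matchings.
For each such perfect matching H, let X_H = 1 if all 7 edges of H are present in G. Then P[X_H = 1] = p^{7} = (9/14)^{7} = 4782969/105413504.
Summing the indicators: E[X] = Σ_H E[X_H] = 135135 · p^{7} = 135135 · 4782969/105413504 = 92335216545/15059072.
Numerically: E[X] ≈ 6132.

E[X] = 135135 · (9/14)^{7} = 92335216545/15059072 ≈ 6132.


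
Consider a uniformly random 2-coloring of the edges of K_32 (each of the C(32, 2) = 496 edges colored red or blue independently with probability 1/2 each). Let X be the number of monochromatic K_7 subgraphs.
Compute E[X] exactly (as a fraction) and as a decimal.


Let X = Σ_S X_S over the C(32, 7) = 3365856 subsets S of size 7, where X_S = 1 if the K_7 on S is monochromatic.
For a fixed S, the K_7 on S has C(7, 2) = 21 edges. P[all 21 edges red] = (1/2)^21, and likewise for blue, so P[monochromatic] = 2·(1/2)^21 = 2^{1 − 21} = 1/1048576.
By linearity of expectation: E[X] = C(32, 7) · 2^{1 − 21} = 3365856 · 1/1048576 = 105183/32768.
Numerically: E[X] ≈ 3.20993.

E[X] = C(32,7)·2^(1−C(7,2)) = 105183/32768 ≈ 3.20993.


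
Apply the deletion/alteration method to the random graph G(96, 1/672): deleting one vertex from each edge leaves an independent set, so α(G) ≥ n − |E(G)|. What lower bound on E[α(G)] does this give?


E[|E(G)|] = C(96, 2)·p = 4560 · (1/672) = 95/14.
E[α(G)] ≥ n − E[|E(G)|] = 96 − 95/14 = 1249/14.
Numerically: ≈ 89.214286.
(This is only a lower bound; the true E[α(G)] may be larger.)

E[α(G)] ≥ 1249/14 ≈ 89.214286.


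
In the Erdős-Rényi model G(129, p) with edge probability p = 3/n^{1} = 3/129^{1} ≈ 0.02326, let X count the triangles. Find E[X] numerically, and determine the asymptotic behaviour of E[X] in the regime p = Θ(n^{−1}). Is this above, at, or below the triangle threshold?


Number of potential triangles: C(129, 3) = 349504.
Each occurs with probability p³ ≈ (0.02326)³ ≈ 1.257751e-05.
By linearity: E[X] = C(129, 3)·p³ ≈ 349504 · 1.257751e-05 ≈ 4.3959.
Here α = 1, so p = 3/n is exactly at the triangle threshold p ~ 1/n. Asymptotically E[X] → c³/6 = 3³/6 = 9/2 ≈ 4.5000, a bounded constant. In this regime the triangle count is asymptotically Poisson(c³/6).

E[X] ≈ 4.3959; in regime p = Θ(1/n^{1}) E[X] stays bounded (at the triangle threshold p ~ 1/n).


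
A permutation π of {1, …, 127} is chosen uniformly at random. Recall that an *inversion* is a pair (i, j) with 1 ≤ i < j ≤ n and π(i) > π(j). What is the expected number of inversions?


Write X = Σ X_I over the C(127, 2) = 8001 pairs i < j, with X_I the indicator of one inversion.
There are 8001 indicators.
For each fixed pair i < j, the values π(i) and π(j) are two distinct elements of {1, …, 127} in uniformly random order; by symmetry P[π(i) > π(j)] = 1/2.
By linearity: E[X] = 8001 · (1/2) = C(127, 2) · (1/2) = 8001/2 = 8001/2 ≈ 4000.500.

E[X] = 8001/2 = 4000.500.


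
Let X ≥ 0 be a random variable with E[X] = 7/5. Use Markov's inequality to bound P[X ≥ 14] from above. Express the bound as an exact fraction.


μ = E[X] = 7/5, a = 14.
Markov: P[X ≥ 14] ≤ μ/a = (7/5)/14 = 1/10.
Numerically: ≈ 0.1000.
(Since a = 14 > μ = 1.4000, the bound 1/10 is < 1 and informative.)

P[X ≥ 14] ≤ 1/10 ≈ 0.1000.


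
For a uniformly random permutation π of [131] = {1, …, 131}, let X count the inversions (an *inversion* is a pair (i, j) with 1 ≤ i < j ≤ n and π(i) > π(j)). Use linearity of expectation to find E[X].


Write X = Σ X_I over the C(131, 2) = 8515 pairs i < j, with X_I the indicator of one inversion.
There are 8515 indicators.
For each fixed pair i < j, the values π(i) and π(j) are two distinct elements of {1, …, 131} in uniformly random order; by symmetry P[π(i) > π(j)] = 1/2.
By linearity: E[X] = 8515 · (1/2) = C(131, 2) · (1/2) = 8515/2 = 8515/2 ≈ 4257.500000.

E[X] = 8515/2 = 4257.500000.


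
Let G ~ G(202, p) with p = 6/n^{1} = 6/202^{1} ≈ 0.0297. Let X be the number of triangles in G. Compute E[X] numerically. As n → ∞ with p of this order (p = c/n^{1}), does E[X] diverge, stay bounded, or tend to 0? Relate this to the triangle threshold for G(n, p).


Number of potential triangles: C(202, 3) = 1353400.
Each occurs with probability p³ ≈ (0.0297)³ ≈ 2.620593e-05.
By linearity: E[X] = C(202, 3)·p³ ≈ 1353400 · 2.620593e-05 ≈ 35.4671.
Here α = 1, so p = 6/n is exactly at the triangle threshold p ~ 1/n. Asymptotically E[X] → c³/6 = 6³/6 = 36 ≈ 36.0000, a bounded constant. In this regime the triangle count is asymptotically Poisson(c³/6).

E[X] ≈ 35.4671; in regime p = Θ(1/n^{1}) E[X] stays bounded (at the triangle threshold p ~ 1/n).


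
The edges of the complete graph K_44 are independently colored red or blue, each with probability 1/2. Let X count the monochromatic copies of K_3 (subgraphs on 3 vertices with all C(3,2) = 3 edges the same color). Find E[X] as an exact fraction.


Let X = Σ_S X_S over the C(44, 3) = 13244 subsets S of size 3, where X_S = 1 if the K_3 on S is monochromatic.
For a fixed S, the K_3 on S has C(3, 2) = 3 edges. P[all 3 edges red] = (1/2)^3, and likewise for blue, so P[monochromatic] = 2·(1/2)^3 = 2^{1 − 3} = 1/4.
By linearity: E[X] = C(44, 3) · 2^{1 − 3} = 13244 · 1/4 = 3311.
Numerically: E[X] ≈ 3311.0000.

E[X] = C(44,3)·2^(1−C(3,2)) = 3311 ≈ 3311.0000.


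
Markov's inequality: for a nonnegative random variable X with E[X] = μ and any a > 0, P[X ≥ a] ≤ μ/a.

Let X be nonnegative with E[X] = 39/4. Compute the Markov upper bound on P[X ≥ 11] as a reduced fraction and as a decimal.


μ = E[X] = 39/4, a = 11.
Markov: P[X ≥ 11] ≤ μ/a = (39/4)/11 = 39/44.
Numerically: ≈ 0.88636.
(Since a = 11 > μ = 9.75000, the bound 39/44 is < 1 and informative.)

P[X ≥ 11] ≤ 39/44 ≈ 0.88636.


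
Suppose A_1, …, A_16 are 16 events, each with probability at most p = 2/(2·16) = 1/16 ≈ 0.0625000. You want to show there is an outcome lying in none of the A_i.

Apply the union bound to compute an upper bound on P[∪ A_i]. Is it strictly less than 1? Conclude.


Union bound: P[∪_{i=1}^{16} A_i] ≤ Σ_i P[A_i] ≤ 16·p = 16·(1/16) = 1.
Numerically: 1 ≈ 1.0000000.
Is 1 < 1? NO.
Since the bound 1 is ≥ 1, the union bound is uninformative here; it does NOT by itself certify existence.

16·p = 1 ≈ 1.0000000; existence NOT certified by the union bound.


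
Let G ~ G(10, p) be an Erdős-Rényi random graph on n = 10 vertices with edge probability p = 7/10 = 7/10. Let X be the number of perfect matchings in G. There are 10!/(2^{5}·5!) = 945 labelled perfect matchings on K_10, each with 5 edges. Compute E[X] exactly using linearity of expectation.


K_10 has 10!/(2^{5}·5!) = 945 labelled perfect matchings.
For each such perfect matching H, let X_H = 1 if all 5 edges of H are present in G. Then P[X_H = 1] = p^{5} = (7/10)^{5} = 16807/100000.
By linearity of expectation: E[X] = Σ_H E[X_H] = 945 · p^{5} = 945 · 16807/100000 = 3176523/20000.
Numerically: E[X] ≈ 158.83.

E[X] = 945 · (7/10)^{5} = 3176523/20000 ≈ 158.83.


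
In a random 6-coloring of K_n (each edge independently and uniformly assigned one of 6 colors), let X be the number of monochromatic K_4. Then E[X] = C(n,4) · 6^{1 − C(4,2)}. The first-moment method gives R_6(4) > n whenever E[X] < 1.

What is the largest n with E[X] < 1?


We need C(n, 4) · 6^{1 − 6} < 1, i.e. C(n, 4) < 6^{6 − 1} = 7776.
Check values of n near the boundary:
  n = 17: C(17, 4) = 2380; 2380 < 7776? YES
  n = 18: C(18, 4) = 3060; 3060 < 7776? YES
  n = 19: C(19, 4) = 3876; 3876 < 7776? YES
  n = 20: C(20, 4) = 4845; 4845 < 7776? YES
  n = 21: C(21, 4) = 5985; 5985 < 7776? YES
  n = 22: C(22, 4) = 7315; 7315 < 7776? YES
  n = 23: C(23, 4) = 8855; 8855 < 7776? NO
  n = 24: C(24, 4) = 10626; 10626 < 7776? NO
  n = 25: C(25, 4) = 12650; 12650 < 7776? NO
The largest n with C(n, 4) < 7776 is n = 22 (where E[X] = 7315/7776 ≈ 0.940715). Hence R_6(4) > 22, i.e. R_6(4) ≥ 23.

Largest n = 22; hence R_6(4) > 22.


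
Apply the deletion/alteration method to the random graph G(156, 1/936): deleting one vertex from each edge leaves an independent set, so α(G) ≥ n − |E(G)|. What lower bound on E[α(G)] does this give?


E[|E(G)|] = C(156, 2)·p = 12090 · (1/936) = 155/12.
E[α(G)] ≥ n − E[|E(G)|] = 156 − 155/12 = 1717/12.
Numerically: ≈ 143.0833.
(This is only a lower bound; the true E[α(G)] may be larger.)

E[α(G)] ≥ 1717/12 ≈ 143.0833.


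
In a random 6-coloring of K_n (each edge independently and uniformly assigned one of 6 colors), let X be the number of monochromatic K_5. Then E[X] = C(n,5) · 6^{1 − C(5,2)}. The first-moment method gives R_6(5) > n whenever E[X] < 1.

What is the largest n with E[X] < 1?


We need C(n, 5) · 6^{1 − 10} < 1, i.e. C(n, 5) < 6^{10 − 1} = 10077696.
Check values of n near the boundary:
  n = 64: C(64, 5) = 7624512; 7624512 < 10077696? YES
  n = 65: C(65, 5) = 8259888; 8259888 < 10077696? YES
  n = 66: C(66, 5) = 8936928; 8936928 < 10077696? YES
  n = 67: C(67, 5) = 9657648; 9657648 < 10077696? YES
  n = 68: C(68, 5) = 10424128; 10424128 < 10077696? NO
The largest n with C(n, 5) < 10077696 is n = 67 (where E[X] = 67067/69984 ≈ 0.9583). Hence R_6(5) > 67, i.e. R_6(5) ≥ 68.

Largest n = 67; hence R_6(5) > 67.
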